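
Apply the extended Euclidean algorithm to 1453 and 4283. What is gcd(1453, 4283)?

1

Euclidean algorithm:
4283 = 2×1453 + 1377
1453 = 1×1377 + 76
1377 = 18×76 + 9
76 = 8×9 + 4
9 = 2×4 + 1
4 = 4×1 + 0
gcd(1453, 4283) = 1.
Express as a combination:
1 = 9 − 2·4
1 = −2·76 + 17·9
1 = 17·1377 − 308·76
1 = −308·1453 + 325·1377
1 = 325·4283 − 958·1453
So 1 = (325)·4283 + (-958)·1453.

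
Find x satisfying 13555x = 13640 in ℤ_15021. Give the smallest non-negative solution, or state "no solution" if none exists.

4622

First find gcd(13555, 15021):
15021 = 1·13555 + 1466
13555 = 9·1466 + 361
1466 = 4·361 + 22
361 = 16·22 + 9
22 = 2·9 + 4
9 = 2·4 + 1
4 = 4·1 + 0
gcd = 1, so a unique solution mod 15021 exists.
Back-substitute for the Bézout coefficients:
1 = 9 − 2·4
1 = −2·22 + 5·9
1 = 5·361 − 82·22
1 = −82·1466 + 333·361
1 = 333·13555 − 3079·1466
1 = −3079·15021 + 3412·13555
So 13555·(3412) ≡ 1 (mod 15021), giving 13555⁻¹ ≡ 3412.
x ≡ 13555⁻¹·13640 ≡ 3412·13640 ≡ 4622 (mod 15021).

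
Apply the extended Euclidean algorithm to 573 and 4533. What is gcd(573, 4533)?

3

Repeated division:
4533 = 7×573 + 522
573 = 1×522 + 51
522 = 10×51 + 12
51 = 4×12 + 3
12 = 4×3 + 0
gcd(573, 4533) = 3.
Working backward:
3 = 51 − 4·12
3 = −4·522 + 41·51
3 = 41·573 − 45·522
3 = −45·4533 + 356·573
So 3 = (-45)·4533 + (356)·573.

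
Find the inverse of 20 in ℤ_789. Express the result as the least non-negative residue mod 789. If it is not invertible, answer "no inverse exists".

434

gcd(789, 20) by repeated division:
789 = 39·20 + 9
20 = 2·9 + 2
9 = 4·2 + 1
2 = 2·1 + 0
The gcd is 1. Working backward:
1 = 9 − 4·2
1 = −4·20 + 9·9
1 = 9·789 − 355·20
So 20·(-355) ≡ 1 (mod 789), and -355 ≡ 434 (mod 789).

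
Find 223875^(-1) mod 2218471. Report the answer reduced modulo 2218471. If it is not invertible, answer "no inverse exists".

68811

Apply the Euclidean algorithm to 2218471 and 223875:
2218471 = 9·223875 + 203596
223875 = 1·203596 + 20279
203596 = 10·20279 + 806
20279 = 25·806 + 129
806 = 6·129 + 32
129 = 4·32 + 1
32 = 32·1 + 0
gcd = 1, so the inverse exists. Back-substitute:
1 = 129 − 4·32
1 = −4·806 + 25·129
1 = 25·20279 − 629·806
1 = −629·203596 + 6315·20279
1 = 6315·223875 − 6944·203596
1 = −6944·2218471 + 68811·223875
So 223875·68811 ≡ 1 (mod 2218471).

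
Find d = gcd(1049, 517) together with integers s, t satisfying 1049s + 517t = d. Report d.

Apply Euclid's algorithm to 1049 and 517:
1049 = 2·517 + 15
517 = 34·15 + 7
15 = 2·7 + 1
7 = 7·1 + 0
gcd(1049, 517) = 1.
Working backward:
1 = 15 − 2·7
1 = −2·517 + 69·15
1 = 69·1049 − 140·517
So 1 = (69)·1049 + (-140)·517.

1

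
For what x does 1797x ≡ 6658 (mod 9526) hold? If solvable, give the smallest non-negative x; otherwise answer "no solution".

4992

First find gcd(1797, 9526):
9526 = 5*1797 + 541
1797 = 3*541 + 174
541 = 3*174 + 19
174 = 9*19 + 3
19 = 6*3 + 1
3 = 3*1 + 0
gcd = 1, so a unique solution mod 9526 exists.
Back-substitute for the Bézout coefficients:
1 = 19 − 6·3
1 = −6·174 + 55·19
1 = 55·541 − 171·174
1 = −171·1797 + 568·541
1 = 568·9526 − 3011·1797
So 1797·(-3011) ≡ 1 (mod 9526), giving 1797⁻¹ ≡ 6515.
x ≡ 1797⁻¹·6658 ≡ 6515·6658 ≡ 4992 (mod 9526).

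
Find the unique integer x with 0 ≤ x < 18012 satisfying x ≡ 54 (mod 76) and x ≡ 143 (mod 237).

1802

Write x = 54 + 76·k. Then 76·k ≡ 143 − 54 ≡ 89 (mod 237).
Need 76⁻¹ mod 237. Extended Euclid on (237, 76):
237 = 3·76 + 9
76 = 8·9 + 4
9 = 2·4 + 1
4 = 4·1 + 0
Back-substitute:
1 = 9 − 2·4
1 = −2·76 + 17·9
1 = 17·237 − 53·76
76⁻¹ ≡ 184 (mod 237), so k ≡ 184·89 ≡ 23 (mod 237).
x = 54 + 76·23 = 1802.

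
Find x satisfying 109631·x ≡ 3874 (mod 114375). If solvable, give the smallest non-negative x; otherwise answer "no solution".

First find gcd(109631, 114375):
114375 = 1·109631 + 4744
109631 = 23·4744 + 519
4744 = 9·519 + 73
519 = 7·73 + 8
73 = 9·8 + 1
8 = 8·1 + 0
gcd = 1, so a unique solution mod 114375 exists.
Back-substitute for the Bézout coefficients:
1 = 73 − 9·8
1 = −9·519 + 64·73
1 = 64·4744 − 585·519
1 = −585·109631 + 13519·4744
1 = 13519·114375 − 14104·109631
So 109631·(-14104) ≡ 1 (mod 114375), giving 109631⁻¹ ≡ 100271.
x ≡ 109631⁻¹·3874 ≡ 100271·3874 ≡ 32354 (mod 114375).

32354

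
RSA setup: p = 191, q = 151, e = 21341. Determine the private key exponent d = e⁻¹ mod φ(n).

φ(n) = (p−1)(q−1) = 190·150 = 28500.
Need d with 21341·d ≡ 1 (mod 28500). Apply the extended Euclidean algorithm:
28500 = 1·21341 + 7159
21341 = 2·7159 + 7023
7159 = 1·7023 + 136
7023 = 51·136 + 87
136 = 1·87 + 49
87 = 1·49 + 38
49 = 1·38 + 11
38 = 3·11 + 5
11 = 2·5 + 1
5 = 5·1 + 0
Back-substitute:
1 = 11 − 2·5
1 = −2·38 + 7·11
1 = 7·49 − 9·38
1 = −9·87 + 16·49
1 = 16·136 − 25·87
1 = −25·7023 + 1291·136
1 = 1291·7159 − 1316·7023
1 = −1316·21341 + 3923·7159
1 = 3923·28500 − 5239·21341
So 21341·(-5239) ≡ 1 (mod 28500), hence d ≡ -5239 ≡ 23261 (mod 28500).

23261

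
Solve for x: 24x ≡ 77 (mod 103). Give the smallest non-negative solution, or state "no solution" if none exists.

First find gcd(24, 103):
103 = 4*24 + 7
24 = 3*7 + 3
7 = 2*3 + 1
3 = 3*1 + 0
gcd = 1, so a unique solution mod 103 exists.
Back-substitute for the Bézout coefficients:
1 = 7 − 2·3
1 = −2·24 + 7·7
1 = 7·103 − 30·24
So 24·(-30) ≡ 1 (mod 103), giving 24⁻¹ ≡ 73.
x ≡ 24⁻¹·77 ≡ 73·77 ≡ 59 (mod 103).

59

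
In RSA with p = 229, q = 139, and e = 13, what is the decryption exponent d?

φ(n) = (p−1)(q−1) = 228·138 = 31464.
Need d with 13·d ≡ 1 (mod 31464). Apply the extended Euclidean algorithm:
31464 = 2420·13 + 4
13 = 3·4 + 1
4 = 4·1 + 0
Back-substitute:
1 = 13 − 3·4
1 = −3·31464 + 7261·13
So 13·7261 ≡ 1 (mod 31464), hence d = 7261.

7261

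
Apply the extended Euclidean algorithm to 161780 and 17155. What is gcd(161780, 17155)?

Repeated division:
161780 = 9×17155 + 7385
17155 = 2×7385 + 2385
7385 = 3×2385 + 230
2385 = 10×230 + 85
230 = 2×85 + 60
85 = 1×60 + 25
60 = 2×25 + 10
25 = 2×10 + 5
10 = 2×5 + 0
gcd(161780, 17155) = 5.
Back-substituting:
5 = 25 − 2·10
5 = −2·60 + 5·25
5 = 5·85 − 7·60
5 = −7·230 + 19·85
5 = 19·2385 − 197·230
5 = −197·7385 + 610·2385
5 = 610·17155 − 1417·7385
5 = −1417·161780 + 13363·17155
So 5 = (-1417)·161780 + (13363)·17155.

5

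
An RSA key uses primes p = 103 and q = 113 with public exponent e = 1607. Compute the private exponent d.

φ(n) = (p−1)(q−1) = 102·112 = 11424.
Need d with 1607·d ≡ 1 (mod 11424). Apply the extended Euclidean algorithm:
11424 = 7*1607 + 175
1607 = 9*175 + 32
175 = 5*32 + 15
32 = 2*15 + 2
15 = 7*2 + 1
2 = 2*1 + 0
Back-substitute:
1 = 15 − 7·2
1 = −7·32 + 15·15
1 = 15·175 − 82·32
1 = −82·1607 + 753·175
1 = 753·11424 − 5353·1607
So 1607·(-5353) ≡ 1 (mod 11424), hence d ≡ -5353 ≡ 6071 (mod 11424).

6071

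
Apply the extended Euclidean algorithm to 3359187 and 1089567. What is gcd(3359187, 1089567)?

Apply Euclid's algorithm to 3359187 and 1089567:
3359187 = 3·1089567 + 90486
1089567 = 12·90486 + 3735
90486 = 24·3735 + 846
3735 = 4·846 + 351
846 = 2·351 + 144
351 = 2·144 + 63
144 = 2·63 + 18
63 = 3·18 + 9
18 = 2·9 + 0
gcd(3359187, 1089567) = 9.
Express as a combination:
9 = 63 − 3·18
9 = −3·144 + 7·63
9 = 7·351 − 17·144
9 = −17·846 + 41·351
9 = 41·3735 − 181·846
9 = −181·90486 + 4385·3735
9 = 4385·1089567 − 52801·90486
9 = −52801·3359187 + 162788·1089567
So 9 = (-52801)·3359187 + (162788)·1089567.

9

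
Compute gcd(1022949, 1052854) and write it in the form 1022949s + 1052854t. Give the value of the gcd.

1

Apply Euclid's algorithm to 1052854 and 1022949:
1052854 = 1*1022949 + 29905
1022949 = 34*29905 + 6179
29905 = 4*6179 + 5189
6179 = 1*5189 + 990
5189 = 5*990 + 239
990 = 4*239 + 34
239 = 7*34 + 1
34 = 34*1 + 0
gcd(1022949, 1052854) = 1.
Working backward:
1 = 239 − 7·34
1 = −7·990 + 29·239
1 = 29·5189 − 152·990
1 = −152·6179 + 181·5189
1 = 181·29905 − 876·6179
1 = −876·1022949 + 29965·29905
1 = 29965·1052854 − 30841·1022949
So 1 = (29965)·1052854 + (-30841)·1022949.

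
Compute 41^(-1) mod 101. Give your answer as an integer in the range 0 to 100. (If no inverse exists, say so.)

Run Euclid on (101, 41):
101 = 2×41 + 19
41 = 2×19 + 3
19 = 6×3 + 1
3 = 3×1 + 0
gcd = 1, so the inverse exists. Back-substitute:
1 = 19 − 6·3
1 = −6·41 + 13·19
1 = 13·101 − 32·41
Hence 41⁻¹ ≡ -32 ≡ 69 (mod 101).

69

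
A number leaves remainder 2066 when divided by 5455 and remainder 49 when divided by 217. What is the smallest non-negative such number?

858501

Write x = 2066 + 5455·k. Then 5455·k ≡ 49 − 2066 ≡ 153 (mod 217).
Need 5455⁻¹ mod 217. Extended Euclid on (217, 30):
217 = 7×30 + 7
30 = 4×7 + 2
7 = 3×2 + 1
2 = 2×1 + 0
Back-substitute:
1 = 7 − 3·2
1 = −3·30 + 13·7
1 = 13·217 − 94·30
5455⁻¹ ≡ 123 (mod 217), so k ≡ 123·153 ≡ 157 (mod 217).
x = 2066 + 5455·157 = 858501.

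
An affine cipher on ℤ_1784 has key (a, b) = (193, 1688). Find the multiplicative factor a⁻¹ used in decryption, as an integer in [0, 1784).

gcd(1784, 193) by repeated division:
1784 = 9·193 + 47
193 = 4·47 + 5
47 = 9·5 + 2
5 = 2·2 + 1
2 = 2·1 + 0
The gcd is 1. Working backward:
1 = 5 − 2·2
1 = −2·47 + 19·5
1 = 19·193 − 78·47
1 = −78·1784 + 721·193
So 193·721 ≡ 1 (mod 1784).

721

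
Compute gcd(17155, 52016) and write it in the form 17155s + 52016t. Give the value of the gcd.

Repeated division:
52016 = 3·17155 + 551
17155 = 31·551 + 74
551 = 7·74 + 33
74 = 2·33 + 8
33 = 4·8 + 1
8 = 8·1 + 0
gcd(17155, 52016) = 1.
Working backward:
1 = 33 − 4·8
1 = −4·74 + 9·33
1 = 9·551 − 67·74
1 = −67·17155 + 2086·551
1 = 2086·52016 − 6325·17155
So 1 = (2086)·52016 + (-6325)·17155.

1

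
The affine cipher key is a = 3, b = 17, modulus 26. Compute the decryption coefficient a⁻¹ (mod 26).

Extended Euclidean algorithm:
26 = 8·3 + 2
3 = 1·2 + 1
2 = 2·1 + 0
gcd = 1, so the inverse exists. Back-substitute:
1 = 3 − 2
1 = −26 + 9·3
So 3·9 ≡ 1 (mod 26).

9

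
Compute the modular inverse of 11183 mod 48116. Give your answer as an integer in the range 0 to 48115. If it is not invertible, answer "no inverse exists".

5787

gcd(48116, 11183) by repeated division:
48116 = 4×11183 + 3384
11183 = 3×3384 + 1031
3384 = 3×1031 + 291
1031 = 3×291 + 158
291 = 1×158 + 133
158 = 1×133 + 25
133 = 5×25 + 8
25 = 3×8 + 1
8 = 8×1 + 0
gcd = 1, so the inverse exists. Back-substitute:
1 = 25 − 3·8
1 = −3·133 + 16·25
1 = 16·158 − 19·133
1 = −19·291 + 35·158
1 = 35·1031 − 124·291
1 = −124·3384 + 407·1031
1 = 407·11183 − 1345·3384
1 = −1345·48116 + 5787·11183
So 11183·5787 ≡ 1 (mod 48116).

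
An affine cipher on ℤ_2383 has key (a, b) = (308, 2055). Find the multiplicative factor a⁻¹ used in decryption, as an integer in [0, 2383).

Apply the Euclidean algorithm to 2383 and 308:
2383 = 7·308 + 227
308 = 1·227 + 81
227 = 2·81 + 65
81 = 1·65 + 16
65 = 4·16 + 1
16 = 16·1 + 0
gcd = 1, so the inverse exists. Back-substitute:
1 = 65 − 4·16
1 = −4·81 + 5·65
1 = 5·227 − 14·81
1 = −14·308 + 19·227
1 = 19·2383 − 147·308
So 308·(-147) ≡ 1 (mod 2383), and -147 ≡ 2236 (mod 2383).

2236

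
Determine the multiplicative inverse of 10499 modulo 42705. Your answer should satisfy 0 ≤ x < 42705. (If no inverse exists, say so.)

Apply the Euclidean algorithm to 42705 and 10499:
42705 = 4·10499 + 709
10499 = 14·709 + 573
709 = 1·573 + 136
573 = 4·136 + 29
136 = 4·29 + 20
29 = 1·20 + 9
20 = 2·9 + 2
9 = 4·2 + 1
2 = 2·1 + 0
Since gcd(10499, 42705) = 1, back-substitute to write 1 as a combination:
1 = 9 − 4·2
1 = −4·20 + 9·9
1 = 9·29 − 13·20
1 = −13·136 + 61·29
1 = 61·573 − 257·136
1 = −257·709 + 318·573
1 = 318·10499 − 4709·709
1 = −4709·42705 + 19154·10499
So 10499·19154 ≡ 1 (mod 42705).

19154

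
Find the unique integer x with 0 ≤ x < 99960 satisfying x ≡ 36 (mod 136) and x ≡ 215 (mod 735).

Write x = 36 + 136·k. Then 136·k ≡ 215 − 36 ≡ 179 (mod 735).
Need 136⁻¹ mod 735. Extended Euclid on (735, 136):
735 = 5·136 + 55
136 = 2·55 + 26
55 = 2·26 + 3
26 = 8·3 + 2
3 = 1·2 + 1
2 = 2·1 + 0
Back-substitute:
1 = 3 − 2
1 = −26 + 9·3
1 = 9·55 − 19·26
1 = −19·136 + 47·55
1 = 47·735 − 254·136
136⁻¹ ≡ 481 (mod 735), so k ≡ 481·179 ≡ 104 (mod 735).
x = 36 + 136·104 = 14180.

14180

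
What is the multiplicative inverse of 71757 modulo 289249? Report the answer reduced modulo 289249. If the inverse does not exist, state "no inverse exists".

151592

Extended Euclidean algorithm:
289249 = 4×71757 + 2221
71757 = 32×2221 + 685
2221 = 3×685 + 166
685 = 4×166 + 21
166 = 7×21 + 19
21 = 1×19 + 2
19 = 9×2 + 1
2 = 2×1 + 0
Since gcd(71757, 289249) = 1, back-substitute to write 1 as a combination:
1 = 19 − 9·2
1 = −9·21 + 10·19
1 = 10·166 − 79·21
1 = −79·685 + 326·166
1 = 326·2221 − 1057·685
1 = −1057·71757 + 34150·2221
1 = 34150·289249 − 137657·71757
Hence 71757⁻¹ ≡ -137657 ≡ 151592 (mod 289249).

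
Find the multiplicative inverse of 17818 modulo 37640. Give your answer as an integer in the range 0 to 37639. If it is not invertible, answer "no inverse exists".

no inverse exists

Euclidean algorithm on 37640, 17818:
37640 = 2×17818 + 2004
17818 = 8×2004 + 1786
2004 = 1×1786 + 218
1786 = 8×218 + 42
218 = 5×42 + 8
42 = 5×8 + 2
8 = 4×2 + 0
The gcd is 2, not 1, hence no inverse exists.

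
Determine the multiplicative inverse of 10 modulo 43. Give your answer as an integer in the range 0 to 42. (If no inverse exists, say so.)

13

gcd(43, 10) by repeated division:
43 = 4×10 + 3
10 = 3×3 + 1
3 = 3×1 + 0
gcd = 1, so the inverse exists. Back-substitute:
1 = 10 − 3·3
1 = −3·43 + 13·10
So 10·13 ≡ 1 (mod 43).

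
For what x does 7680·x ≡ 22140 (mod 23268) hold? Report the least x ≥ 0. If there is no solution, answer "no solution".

First find gcd(7680, 23268):
23268 = 3×7680 + 228
7680 = 33×228 + 156
228 = 1×156 + 72
156 = 2×72 + 12
72 = 6×12 + 0
gcd = 12 and 12 | 22140, so solutions exist. Divide through by 12: 640x ≡ 1845 (mod 1939).
Now find 640⁻¹ mod 1939:
1939 = 3×640 + 19
640 = 33×19 + 13
19 = 1×13 + 6
13 = 2×6 + 1
6 = 6×1 + 0
Back-substitute:
1 = 13 − 2·6
1 = −2·19 + 3·13
1 = 3·640 − 101·19
1 = −101·1939 + 306·640
So 640⁻¹ ≡ 306 (mod 1939).
Then x ≡ 306·1845 ≡ 321 (mod 1939); the smallest non-negative solution is x = 321.

321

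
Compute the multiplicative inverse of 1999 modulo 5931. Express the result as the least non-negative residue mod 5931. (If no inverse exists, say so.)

5302

Apply the Euclidean algorithm to 5931 and 1999:
5931 = 2·1999 + 1933
1999 = 1·1933 + 66
1933 = 29·66 + 19
66 = 3·19 + 9
19 = 2·9 + 1
9 = 9·1 + 0
The gcd is 1. Working backward:
1 = 19 − 2·9
1 = −2·66 + 7·19
1 = 7·1933 − 205·66
1 = −205·1999 + 212·1933
1 = 212·5931 − 629·1999
Thus 1999·(-629) ≡ 1 (mod 5931); reducing, -629 mod 5931 = 5302.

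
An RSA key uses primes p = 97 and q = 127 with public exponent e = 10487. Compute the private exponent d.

2759

φ(n) = (p−1)(q−1) = 96·126 = 12096.
Need d with 10487·d ≡ 1 (mod 12096). Apply the extended Euclidean algorithm:
12096 = 1×10487 + 1609
10487 = 6×1609 + 833
1609 = 1×833 + 776
833 = 1×776 + 57
776 = 13×57 + 35
57 = 1×35 + 22
35 = 1×22 + 13
22 = 1×13 + 9
13 = 1×9 + 4
9 = 2×4 + 1
4 = 4×1 + 0
Back-substitute:
1 = 9 − 2·4
1 = −2·13 + 3·9
1 = 3·22 − 5·13
1 = −5·35 + 8·22
1 = 8·57 − 13·35
1 = −13·776 + 177·57
1 = 177·833 − 190·776
1 = −190·1609 + 367·833
1 = 367·10487 − 2392·1609
1 = −2392·12096 + 2759·10487
So 10487·2759 ≡ 1 (mod 12096), hence d = 2759.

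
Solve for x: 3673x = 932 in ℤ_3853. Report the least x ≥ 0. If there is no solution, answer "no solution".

2221

First find gcd(3673, 3853):
3853 = 1·3673 + 180
3673 = 20·180 + 73
180 = 2·73 + 34
73 = 2·34 + 5
34 = 6·5 + 4
5 = 1·4 + 1
4 = 4·1 + 0
gcd = 1, so a unique solution mod 3853 exists.
Back-substitute for the Bézout coefficients:
1 = 5 − 4
1 = −34 + 7·5
1 = 7·73 − 15·34
1 = −15·180 + 37·73
1 = 37·3673 − 755·180
1 = −755·3853 + 792·3673
So 3673·(792) ≡ 1 (mod 3853), giving 3673⁻¹ ≡ 792.
x ≡ 3673⁻¹·932 ≡ 792·932 ≡ 2221 (mod 3853).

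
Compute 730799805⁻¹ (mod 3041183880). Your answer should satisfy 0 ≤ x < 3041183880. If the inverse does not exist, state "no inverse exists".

no inverse exists

Compute gcd(730799805, 3041183880):
3041183880 = 4×730799805 + 117984660
730799805 = 6×117984660 + 22891845
117984660 = 5×22891845 + 3525435
22891845 = 6×3525435 + 1739235
3525435 = 2×1739235 + 46965
1739235 = 37×46965 + 1530
46965 = 30×1530 + 1065
1530 = 1×1065 + 465
1065 = 2×465 + 135
465 = 3×135 + 60
135 = 2×60 + 15
60 = 4×15 + 0
The gcd is 15, not 1, hence no inverse exists.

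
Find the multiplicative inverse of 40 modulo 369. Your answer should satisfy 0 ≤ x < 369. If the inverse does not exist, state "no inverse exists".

Extended Euclidean algorithm:
369 = 9×40 + 9
40 = 4×9 + 4
9 = 2×4 + 1
4 = 4×1 + 0
gcd = 1, so the inverse exists. Back-substitute:
1 = 9 − 2·4
1 = −2·40 + 9·9
1 = 9·369 − 83·40
Hence 40⁻¹ ≡ -83 ≡ 286 (mod 369).

286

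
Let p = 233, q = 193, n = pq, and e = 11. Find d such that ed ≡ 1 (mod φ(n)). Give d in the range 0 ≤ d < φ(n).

8099

φ(n) = (p−1)(q−1) = 232·192 = 44544.
Need d with 11·d ≡ 1 (mod 44544). Apply the extended Euclidean algorithm:
44544 = 4049×11 + 5
11 = 2×5 + 1
5 = 5×1 + 0
Back-substitute:
1 = 11 − 2·5
1 = −2·44544 + 8099·11
So 11·8099 ≡ 1 (mod 44544), hence d = 8099.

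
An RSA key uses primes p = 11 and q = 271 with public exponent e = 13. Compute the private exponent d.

φ(n) = (p−1)(q−1) = 10·270 = 2700.
Need d with 13·d ≡ 1 (mod 2700). Apply the extended Euclidean algorithm:
2700 = 207*13 + 9
13 = 1*9 + 4
9 = 2*4 + 1
4 = 4*1 + 0
Back-substitute:
1 = 9 − 2·4
1 = −2·13 + 3·9
1 = 3·2700 − 623·13
So 13·(-623) ≡ 1 (mod 2700), hence d ≡ -623 ≡ 2077 (mod 2700).

2077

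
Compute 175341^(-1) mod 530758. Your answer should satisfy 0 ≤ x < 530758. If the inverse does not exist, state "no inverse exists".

Apply the Euclidean algorithm to 530758 and 175341:
530758 = 3×175341 + 4735
175341 = 37×4735 + 146
4735 = 32×146 + 63
146 = 2×63 + 20
63 = 3×20 + 3
20 = 6×3 + 2
3 = 1×2 + 1
2 = 2×1 + 0
Since gcd(175341, 530758) = 1, back-substitute to write 1 as a combination:
1 = 3 − 2
1 = −20 + 7·3
1 = 7·63 − 22·20
1 = −22·146 + 51·63
1 = 51·4735 − 1654·146
1 = −1654·175341 + 61249·4735
1 = 61249·530758 − 185401·175341
So 175341·(-185401) ≡ 1 (mod 530758), and -185401 ≡ 345357 (mod 530758).

345357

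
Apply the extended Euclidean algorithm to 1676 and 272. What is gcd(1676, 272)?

Repeated division:
1676 = 6·272 + 44
272 = 6·44 + 8
44 = 5·8 + 4
8 = 2·4 + 0
gcd(1676, 272) = 4.
Back-substituting:
4 = 44 − 5·8
4 = −5·272 + 31·44
4 = 31·1676 − 191·272
So 4 = (31)·1676 + (-191)·272.

4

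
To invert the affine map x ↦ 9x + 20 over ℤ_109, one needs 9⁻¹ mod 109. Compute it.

Apply the Euclidean algorithm to 109 and 9:
109 = 12×9 + 1
9 = 9×1 + 0
Since gcd(9, 109) = 1, back-substitute to write 1 as a combination:
1 = 109 − 12·9
So 9·(-12) ≡ 1 (mod 109), and -12 ≡ 97 (mod 109).

97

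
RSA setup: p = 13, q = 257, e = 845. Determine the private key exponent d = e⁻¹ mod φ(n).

φ(n) = (p−1)(q−1) = 12·256 = 3072.
Need d with 845·d ≡ 1 (mod 3072). Apply the extended Euclidean algorithm:
3072 = 3×845 + 537
845 = 1×537 + 308
537 = 1×308 + 229
308 = 1×229 + 79
229 = 2×79 + 71
79 = 1×71 + 8
71 = 8×8 + 7
8 = 1×7 + 1
7 = 7×1 + 0
Back-substitute:
1 = 8 − 7
1 = −71 + 9·8
1 = 9·79 − 10·71
1 = −10·229 + 29·79
1 = 29·308 − 39·229
1 = −39·537 + 68·308
1 = 68·845 − 107·537
1 = −107·3072 + 389·845
So 845·389 ≡ 1 (mod 3072), hence d = 389.

389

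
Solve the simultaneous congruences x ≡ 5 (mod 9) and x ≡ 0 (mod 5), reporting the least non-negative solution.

5

Write x = 5 + 9·k. Then 9·k ≡ 0 − 5 ≡ 0 (mod 5).
Need 9⁻¹ mod 5. Extended Euclid on (5, 4):
5 = 1×4 + 1
4 = 4×1 + 0
Back-substitute:
1 = 5 − 4
9⁻¹ ≡ 4 (mod 5), so k ≡ 4·0 ≡ 0 (mod 5).
x = 5 + 9·0 = 5.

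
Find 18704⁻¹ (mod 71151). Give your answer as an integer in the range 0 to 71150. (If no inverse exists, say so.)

53504

Apply the Euclidean algorithm to 71151 and 18704:
71151 = 3×18704 + 15039
18704 = 1×15039 + 3665
15039 = 4×3665 + 379
3665 = 9×379 + 254
379 = 1×254 + 125
254 = 2×125 + 4
125 = 31×4 + 1
4 = 4×1 + 0
The gcd is 1. Working backward:
1 = 125 − 31·4
1 = −31·254 + 63·125
1 = 63·379 − 94·254
1 = −94·3665 + 909·379
1 = 909·15039 − 3730·3665
1 = −3730·18704 + 4639·15039
1 = 4639·71151 − 17647·18704
Thus 18704·(-17647) ≡ 1 (mod 71151); reducing, -17647 mod 71151 = 53504.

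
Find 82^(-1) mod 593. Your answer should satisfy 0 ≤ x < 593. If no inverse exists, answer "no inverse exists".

499

Apply the Euclidean algorithm to 593 and 82:
593 = 7×82 + 19
82 = 4×19 + 6
19 = 3×6 + 1
6 = 6×1 + 0
Since gcd(82, 593) = 1, back-substitute to write 1 as a combination:
1 = 19 − 3·6
1 = −3·82 + 13·19
1 = 13·593 − 94·82
Thus 82·(-94) ≡ 1 (mod 593); reducing, -94 mod 593 = 499.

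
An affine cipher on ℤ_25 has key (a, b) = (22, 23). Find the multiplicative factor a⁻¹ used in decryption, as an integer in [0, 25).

8

Run Euclid on (25, 22):
25 = 1·22 + 3
22 = 7·3 + 1
3 = 3·1 + 0
The gcd is 1. Working backward:
1 = 22 − 7·3
1 = −7·25 + 8·22
So 22·8 ≡ 1 (mod 25).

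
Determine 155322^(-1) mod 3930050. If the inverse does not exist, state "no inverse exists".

Compute gcd(155322, 3930050):
3930050 = 25·155322 + 47000
155322 = 3·47000 + 14322
47000 = 3·14322 + 4034
14322 = 3·4034 + 2220
4034 = 1·2220 + 1814
2220 = 1·1814 + 406
1814 = 4·406 + 190
406 = 2·190 + 26
190 = 7·26 + 8
26 = 3·8 + 2
8 = 4·2 + 0
Since gcd = 2 > 1, 155322 is not a unit mod 3930050.

no inverse exists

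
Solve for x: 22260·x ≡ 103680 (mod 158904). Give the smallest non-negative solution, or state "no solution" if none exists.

First find gcd(22260, 158904):
158904 = 7*22260 + 3084
22260 = 7*3084 + 672
3084 = 4*672 + 396
672 = 1*396 + 276
396 = 1*276 + 120
276 = 2*120 + 36
120 = 3*36 + 12
36 = 3*12 + 0
gcd = 12 and 12 | 103680, so solutions exist. Divide through by 12: 1855x ≡ 8640 (mod 13242).
Now find 1855⁻¹ mod 13242:
13242 = 7*1855 + 257
1855 = 7*257 + 56
257 = 4*56 + 33
56 = 1*33 + 23
33 = 1*23 + 10
23 = 2*10 + 3
10 = 3*3 + 1
3 = 3*1 + 0
Back-substitute:
1 = 10 − 3·3
1 = −3·23 + 7·10
1 = 7·33 − 10·23
1 = −10·56 + 17·33
1 = 17·257 − 78·56
1 = −78·1855 + 563·257
1 = 563·13242 − 4019·1855
So 1855·(-4019) ≡ 1 (mod 13242), i.e. 1855⁻¹ ≡ 9223.
Then x ≡ 9223·8640 ≡ 9606 (mod 13242); the smallest non-negative solution is x = 9606.

9606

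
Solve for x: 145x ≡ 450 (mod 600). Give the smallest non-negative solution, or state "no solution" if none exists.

First find gcd(145, 600):
600 = 4×145 + 20
145 = 7×20 + 5
20 = 4×5 + 0
gcd = 5 and 5 | 450, so solutions exist. Divide through by 5: 29x ≡ 90 (mod 120).
Now find 29⁻¹ mod 120:
120 = 4×29 + 4
29 = 7×4 + 1
4 = 4×1 + 0
Back-substitute:
1 = 29 − 7·4
1 = −7·120 + 29·29
So 29⁻¹ ≡ 29 (mod 120).
Then x ≡ 29·90 ≡ 90 (mod 120); the smallest non-negative solution is x = 90.

90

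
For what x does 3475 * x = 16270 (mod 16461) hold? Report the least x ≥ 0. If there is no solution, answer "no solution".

First find gcd(3475, 16461):
16461 = 4·3475 + 2561
3475 = 1·2561 + 914
2561 = 2·914 + 733
914 = 1·733 + 181
733 = 4·181 + 9
181 = 20·9 + 1
9 = 9·1 + 0
gcd = 1, so a unique solution mod 16461 exists.
Back-substitute for the Bézout coefficients:
1 = 181 − 20·9
1 = −20·733 + 81·181
1 = 81·914 − 101·733
1 = −101·2561 + 283·914
1 = 283·3475 − 384·2561
1 = −384·16461 + 1819·3475
So 3475·(1819) ≡ 1 (mod 16461), giving 3475⁻¹ ≡ 1819.
x ≡ 3475⁻¹·16270 ≡ 1819·16270 ≡ 14713 (mod 16461).

14713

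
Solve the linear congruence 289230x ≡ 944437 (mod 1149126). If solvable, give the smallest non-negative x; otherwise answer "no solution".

gcd(289230, 1149126):
1149126 = 3×289230 + 281436
289230 = 1×281436 + 7794
281436 = 36×7794 + 852
7794 = 9×852 + 126
852 = 6×126 + 96
126 = 1×96 + 30
96 = 3×30 + 6
30 = 5×6 + 0
gcd = 6, but 6 ∤ 944437, so the congruence has no solution.

no solution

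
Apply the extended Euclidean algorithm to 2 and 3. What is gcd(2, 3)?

1

Repeated division:
3 = 1·2 + 1
2 = 2·1 + 0
gcd(2, 3) = 1.
Working backward:
1 = 3 − 2
So 1 = (1)·3 + (-1)·2.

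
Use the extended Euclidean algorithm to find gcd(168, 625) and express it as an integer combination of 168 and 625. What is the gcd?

Repeated division:
625 = 3·168 + 121
168 = 1·121 + 47
121 = 2·47 + 27
47 = 1·27 + 20
27 = 1·20 + 7
20 = 2·7 + 6
7 = 1·6 + 1
6 = 6·1 + 0
gcd(168, 625) = 1.
Working backward:
1 = 7 − 6
1 = −20 + 3·7
1 = 3·27 − 4·20
1 = −4·47 + 7·27
1 = 7·121 − 18·47
1 = −18·168 + 25·121
1 = 25·625 − 93·168
So 1 = (25)·625 + (-93)·168.

1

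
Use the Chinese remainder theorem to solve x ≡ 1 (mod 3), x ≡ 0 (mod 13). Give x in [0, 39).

Write x = 1 + 3·k. Then 3·k ≡ 0 − 1 ≡ 12 (mod 13).
Need 3⁻¹ mod 13. Extended Euclid on (13, 3):
13 = 4×3 + 1
3 = 3×1 + 0
Back-substitute:
1 = 13 − 4·3
3⁻¹ ≡ 9 (mod 13), so k ≡ 9·12 ≡ 4 (mod 13).
x = 1 + 3·4 = 13.

13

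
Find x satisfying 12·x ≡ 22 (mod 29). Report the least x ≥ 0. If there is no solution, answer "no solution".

First find gcd(12, 29):
29 = 2*12 + 5
12 = 2*5 + 2
5 = 2*2 + 1
2 = 2*1 + 0
gcd = 1, so a unique solution mod 29 exists.
Back-substitute for the Bézout coefficients:
1 = 5 − 2·2
1 = −2·12 + 5·5
1 = 5·29 − 12·12
So 12·(-12) ≡ 1 (mod 29), giving 12⁻¹ ≡ 17.
x ≡ 12⁻¹·22 ≡ 17·22 ≡ 26 (mod 29).

26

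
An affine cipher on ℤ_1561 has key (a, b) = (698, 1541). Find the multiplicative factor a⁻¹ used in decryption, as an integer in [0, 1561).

1438

gcd(1561, 698) by repeated division:
1561 = 2×698 + 165
698 = 4×165 + 38
165 = 4×38 + 13
38 = 2×13 + 12
13 = 1×12 + 1
12 = 12×1 + 0
gcd = 1, so the inverse exists. Back-substitute:
1 = 13 − 12
1 = −38 + 3·13
1 = 3·165 − 13·38
1 = −13·698 + 55·165
1 = 55·1561 − 123·698
Thus 698·(-123) ≡ 1 (mod 1561); reducing, -123 mod 1561 = 1438.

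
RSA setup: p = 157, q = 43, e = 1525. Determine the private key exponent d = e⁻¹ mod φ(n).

4885

φ(n) = (p−1)(q−1) = 156·42 = 6552.
Need d with 1525·d ≡ 1 (mod 6552). Apply the extended Euclidean algorithm:
6552 = 4×1525 + 452
1525 = 3×452 + 169
452 = 2×169 + 114
169 = 1×114 + 55
114 = 2×55 + 4
55 = 13×4 + 3
4 = 1×3 + 1
3 = 3×1 + 0
Back-substitute:
1 = 4 − 3
1 = −55 + 14·4
1 = 14·114 − 29·55
1 = −29·169 + 43·114
1 = 43·452 − 115·169
1 = −115·1525 + 388·452
1 = 388·6552 − 1667·1525
So 1525·(-1667) ≡ 1 (mod 6552), hence d ≡ -1667 ≡ 4885 (mod 6552).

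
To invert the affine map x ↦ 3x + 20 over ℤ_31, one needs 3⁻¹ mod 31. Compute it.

gcd(31, 3) by repeated division:
31 = 10*3 + 1
3 = 3*1 + 0
Since gcd(3, 31) = 1, back-substitute to write 1 as a combination:
1 = 31 − 10·3
Thus 3·(-10) ≡ 1 (mod 31); reducing, -10 mod 31 = 21.

21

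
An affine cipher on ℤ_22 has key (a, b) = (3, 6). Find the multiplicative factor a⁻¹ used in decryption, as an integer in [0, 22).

gcd(22, 3) by repeated division:
22 = 7*3 + 1
3 = 3*1 + 0
gcd = 1, so the inverse exists. Back-substitute:
1 = 22 − 7·3
Hence 3⁻¹ ≡ -7 ≡ 15 (mod 22).

15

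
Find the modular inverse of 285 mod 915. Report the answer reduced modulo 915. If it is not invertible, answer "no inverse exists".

no inverse exists

Euclidean algorithm on 915, 285:
915 = 3*285 + 60
285 = 4*60 + 45
60 = 1*45 + 15
45 = 3*15 + 0
gcd(285, 915) = 15 ≠ 1, so 285 has no multiplicative inverse modulo 915.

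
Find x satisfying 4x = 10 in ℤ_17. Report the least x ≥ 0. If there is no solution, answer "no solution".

First find gcd(4, 17):
17 = 4·4 + 1
4 = 4·1 + 0
gcd = 1, so a unique solution mod 17 exists.
Back-substitute for the Bézout coefficients:
1 = 17 − 4·4
So 4·(-4) ≡ 1 (mod 17), giving 4⁻¹ ≡ 13.
x ≡ 4⁻¹·10 ≡ 13·10 ≡ 11 (mod 17).

11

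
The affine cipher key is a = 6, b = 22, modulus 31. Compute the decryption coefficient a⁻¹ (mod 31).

26

Apply the Euclidean algorithm to 31 and 6:
31 = 5×6 + 1
6 = 6×1 + 0
Since gcd(6, 31) = 1, back-substitute to write 1 as a combination:
1 = 31 − 5·6
Hence 6⁻¹ ≡ -5 ≡ 26 (mod 31).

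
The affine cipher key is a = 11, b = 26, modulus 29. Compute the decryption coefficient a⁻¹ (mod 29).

Apply the Euclidean algorithm to 29 and 11:
29 = 2×11 + 7
11 = 1×7 + 4
7 = 1×4 + 3
4 = 1×3 + 1
3 = 3×1 + 0
gcd = 1, so the inverse exists. Back-substitute:
1 = 4 − 3
1 = −7 + 2·4
1 = 2·11 − 3·7
1 = −3·29 + 8·11
So 11·8 ≡ 1 (mod 29).

8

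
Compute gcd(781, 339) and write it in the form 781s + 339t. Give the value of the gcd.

1

Repeated division:
781 = 2×339 + 103
339 = 3×103 + 30
103 = 3×30 + 13
30 = 2×13 + 4
13 = 3×4 + 1
4 = 4×1 + 0
gcd(781, 339) = 1.
Express as a combination:
1 = 13 − 3·4
1 = −3·30 + 7·13
1 = 7·103 − 24·30
1 = −24·339 + 79·103
1 = 79·781 − 182·339
So 1 = (79)·781 + (-182)·339.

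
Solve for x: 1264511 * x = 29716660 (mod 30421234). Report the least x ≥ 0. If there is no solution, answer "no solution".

First find gcd(1264511, 30421234):
30421234 = 24*1264511 + 72970
1264511 = 17*72970 + 24021
72970 = 3*24021 + 907
24021 = 26*907 + 439
907 = 2*439 + 29
439 = 15*29 + 4
29 = 7*4 + 1
4 = 4*1 + 0
gcd = 1, so a unique solution mod 30421234 exists.
Back-substitute for the Bézout coefficients:
1 = 29 − 7·4
1 = −7·439 + 106·29
1 = 106·907 − 219·439
1 = −219·24021 + 5800·907
1 = 5800·72970 − 17619·24021
1 = −17619·1264511 + 305323·72970
1 = 305323·30421234 − 7345371·1264511
So 1264511·(-7345371) ≡ 1 (mod 30421234), giving 1264511⁻¹ ≡ 23075863.
x ≡ 1264511⁻¹·29716660 ≡ 23075863·29716660 ≡ 5835172 (mod 30421234).

5835172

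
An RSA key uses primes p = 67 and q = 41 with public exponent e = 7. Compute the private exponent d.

φ(n) = (p−1)(q−1) = 66·40 = 2640.
Need d with 7·d ≡ 1 (mod 2640). Apply the extended Euclidean algorithm:
2640 = 377·7 + 1
7 = 7·1 + 0
Back-substitute:
1 = 2640 − 377·7
So 7·(-377) ≡ 1 (mod 2640), hence d ≡ -377 ≡ 2263 (mod 2640).

2263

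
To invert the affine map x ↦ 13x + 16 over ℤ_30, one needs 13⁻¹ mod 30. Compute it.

Apply the Euclidean algorithm to 30 and 13:
30 = 2×13 + 4
13 = 3×4 + 1
4 = 4×1 + 0
The gcd is 1. Working backward:
1 = 13 − 3·4
1 = −3·30 + 7·13
So 13·7 ≡ 1 (mod 30).

7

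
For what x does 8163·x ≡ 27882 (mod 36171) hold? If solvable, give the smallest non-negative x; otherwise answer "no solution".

First find gcd(8163, 36171):
36171 = 4×8163 + 3519
8163 = 2×3519 + 1125
3519 = 3×1125 + 144
1125 = 7×144 + 117
144 = 1×117 + 27
117 = 4×27 + 9
27 = 3×9 + 0
gcd = 9 and 9 | 27882, so solutions exist. Divide through by 9: 907x ≡ 3098 (mod 4019).
Now find 907⁻¹ mod 4019:
4019 = 4×907 + 391
907 = 2×391 + 125
391 = 3×125 + 16
125 = 7×16 + 13
16 = 1×13 + 3
13 = 4×3 + 1
3 = 3×1 + 0
Back-substitute:
1 = 13 − 4·3
1 = −4·16 + 5·13
1 = 5·125 − 39·16
1 = −39·391 + 122·125
1 = 122·907 − 283·391
1 = −283·4019 + 1254·907
So 907⁻¹ ≡ 1254 (mod 4019).
Then x ≡ 1254·3098 ≡ 2538 (mod 4019); the smallest non-negative solution is x = 2538.

2538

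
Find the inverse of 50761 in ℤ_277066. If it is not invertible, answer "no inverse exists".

Apply the Euclidean algorithm to 277066 and 50761:
277066 = 5×50761 + 23261
50761 = 2×23261 + 4239
23261 = 5×4239 + 2066
4239 = 2×2066 + 107
2066 = 19×107 + 33
107 = 3×33 + 8
33 = 4×8 + 1
8 = 8×1 + 0
The gcd is 1. Working backward:
1 = 33 − 4·8
1 = −4·107 + 13·33
1 = 13·2066 − 251·107
1 = −251·4239 + 515·2066
1 = 515·23261 − 2826·4239
1 = −2826·50761 + 6167·23261
1 = 6167·277066 − 33661·50761
Thus 50761·(-33661) ≡ 1 (mod 277066); reducing, -33661 mod 277066 = 243405.

243405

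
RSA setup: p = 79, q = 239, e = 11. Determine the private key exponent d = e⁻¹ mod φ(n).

5063

φ(n) = (p−1)(q−1) = 78·238 = 18564.
Need d with 11·d ≡ 1 (mod 18564). Apply the extended Euclidean algorithm:
18564 = 1687·11 + 7
11 = 1·7 + 4
7 = 1·4 + 3
4 = 1·3 + 1
3 = 3·1 + 0
Back-substitute:
1 = 4 − 3
1 = −7 + 2·4
1 = 2·11 − 3·7
1 = −3·18564 + 5063·11
So 11·5063 ≡ 1 (mod 18564), hence d = 5063.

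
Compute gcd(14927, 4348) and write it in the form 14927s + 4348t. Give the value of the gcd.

Repeated division:
14927 = 3*4348 + 1883
4348 = 2*1883 + 582
1883 = 3*582 + 137
582 = 4*137 + 34
137 = 4*34 + 1
34 = 34*1 + 0
gcd(14927, 4348) = 1.
Express as a combination:
1 = 137 − 4·34
1 = −4·582 + 17·137
1 = 17·1883 − 55·582
1 = −55·4348 + 127·1883
1 = 127·14927 − 436·4348
So 1 = (127)·14927 + (-436)·4348.

1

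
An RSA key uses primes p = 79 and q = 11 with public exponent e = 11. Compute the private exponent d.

φ(n) = (p−1)(q−1) = 78·10 = 780.
Need d with 11·d ≡ 1 (mod 780). Apply the extended Euclidean algorithm:
780 = 70×11 + 10
11 = 1×10 + 1
10 = 10×1 + 0
Back-substitute:
1 = 11 − 10
1 = −780 + 71·11
So 11·71 ≡ 1 (mod 780), hence d = 71.

71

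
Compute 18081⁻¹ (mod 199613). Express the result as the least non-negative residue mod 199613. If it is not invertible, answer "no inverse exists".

154548

Extended Euclidean algorithm:
199613 = 11*18081 + 722
18081 = 25*722 + 31
722 = 23*31 + 9
31 = 3*9 + 4
9 = 2*4 + 1
4 = 4*1 + 0
Since gcd(18081, 199613) = 1, back-substitute to write 1 as a combination:
1 = 9 − 2·4
1 = −2·31 + 7·9
1 = 7·722 − 163·31
1 = −163·18081 + 4082·722
1 = 4082·199613 − 45065·18081
So 18081·(-45065) ≡ 1 (mod 199613), and -45065 ≡ 154548 (mod 199613).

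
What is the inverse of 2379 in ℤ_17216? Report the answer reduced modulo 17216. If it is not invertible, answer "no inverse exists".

Extended Euclidean algorithm:
17216 = 7*2379 + 563
2379 = 4*563 + 127
563 = 4*127 + 55
127 = 2*55 + 17
55 = 3*17 + 4
17 = 4*4 + 1
4 = 4*1 + 0
gcd = 1, so the inverse exists. Back-substitute:
1 = 17 − 4·4
1 = −4·55 + 13·17
1 = 13·127 − 30·55
1 = −30·563 + 133·127
1 = 133·2379 − 562·563
1 = −562·17216 + 4067·2379
So 2379·4067 ≡ 1 (mod 17216).

4067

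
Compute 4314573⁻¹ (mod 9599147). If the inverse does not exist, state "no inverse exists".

2316727

Run Euclid on (9599147, 4314573):
9599147 = 2×4314573 + 970001
4314573 = 4×970001 + 434569
970001 = 2×434569 + 100863
434569 = 4×100863 + 31117
100863 = 3×31117 + 7512
31117 = 4×7512 + 1069
7512 = 7×1069 + 29
1069 = 36×29 + 25
29 = 1×25 + 4
25 = 6×4 + 1
4 = 4×1 + 0
Since gcd(4314573, 9599147) = 1, back-substitute to write 1 as a combination:
1 = 25 − 6·4
1 = −6·29 + 7·25
1 = 7·1069 − 258·29
1 = −258·7512 + 1813·1069
1 = 1813·31117 − 7510·7512
1 = −7510·100863 + 24343·31117
1 = 24343·434569 − 104882·100863
1 = −104882·970001 + 234107·434569
1 = 234107·4314573 − 1041310·970001
1 = −1041310·9599147 + 2316727·4314573
So 4314573·2316727 ≡ 1 (mod 9599147).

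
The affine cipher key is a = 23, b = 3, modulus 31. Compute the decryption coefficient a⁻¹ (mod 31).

27

Run Euclid on (31, 23):
31 = 1*23 + 8
23 = 2*8 + 7
8 = 1*7 + 1
7 = 7*1 + 0
gcd = 1, so the inverse exists. Back-substitute:
1 = 8 − 7
1 = −23 + 3·8
1 = 3·31 − 4·23
Thus 23·(-4) ≡ 1 (mod 31); reducing, -4 mod 31 = 27.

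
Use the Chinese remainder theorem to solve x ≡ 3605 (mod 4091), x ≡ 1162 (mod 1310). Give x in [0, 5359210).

4368702

Write x = 3605 + 4091·k. Then 4091·k ≡ 1162 − 3605 ≡ 177 (mod 1310).
Need 4091⁻¹ mod 1310. Extended Euclid on (1310, 161):
1310 = 8*161 + 22
161 = 7*22 + 7
22 = 3*7 + 1
7 = 7*1 + 0
Back-substitute:
1 = 22 − 3·7
1 = −3·161 + 22·22
1 = 22·1310 − 179·161
4091⁻¹ ≡ 1131 (mod 1310), so k ≡ 1131·177 ≡ 1067 (mod 1310).
x = 3605 + 4091·1067 = 4368702.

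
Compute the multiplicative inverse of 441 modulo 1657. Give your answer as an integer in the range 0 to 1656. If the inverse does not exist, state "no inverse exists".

Run Euclid on (1657, 441):
1657 = 3*441 + 334
441 = 1*334 + 107
334 = 3*107 + 13
107 = 8*13 + 3
13 = 4*3 + 1
3 = 3*1 + 0
Since gcd(441, 1657) = 1, back-substitute to write 1 as a combination:
1 = 13 − 4·3
1 = −4·107 + 33·13
1 = 33·334 − 103·107
1 = −103·441 + 136·334
1 = 136·1657 − 511·441
Hence 441⁻¹ ≡ -511 ≡ 1146 (mod 1657).

1146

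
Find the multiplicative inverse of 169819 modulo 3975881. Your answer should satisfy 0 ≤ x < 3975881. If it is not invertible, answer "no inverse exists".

no inverse exists

Compute gcd(169819, 3975881):
3975881 = 23*169819 + 70044
169819 = 2*70044 + 29731
70044 = 2*29731 + 10582
29731 = 2*10582 + 8567
10582 = 1*8567 + 2015
8567 = 4*2015 + 507
2015 = 3*507 + 494
507 = 1*494 + 13
494 = 38*13 + 0
Since gcd = 13 > 1, 169819 is not a unit mod 3975881.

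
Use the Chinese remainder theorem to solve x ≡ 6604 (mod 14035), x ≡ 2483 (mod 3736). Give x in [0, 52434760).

33873059

Write x = 6604 + 14035·k. Then 14035·k ≡ 2483 − 6604 ≡ 3351 (mod 3736).
Need 14035⁻¹ mod 3736. Extended Euclid on (3736, 2827):
3736 = 1×2827 + 909
2827 = 3×909 + 100
909 = 9×100 + 9
100 = 11×9 + 1
9 = 9×1 + 0
Back-substitute:
1 = 100 − 11·9
1 = −11·909 + 100·100
1 = 100·2827 − 311·909
1 = −311·3736 + 411·2827
14035⁻¹ ≡ 411 (mod 3736), so k ≡ 411·3351 ≡ 2413 (mod 3736).
x = 6604 + 14035·2413 = 33873059.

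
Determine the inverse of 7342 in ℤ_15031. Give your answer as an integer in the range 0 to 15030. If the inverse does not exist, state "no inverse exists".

11479

Extended Euclidean algorithm:
15031 = 2×7342 + 347
7342 = 21×347 + 55
347 = 6×55 + 17
55 = 3×17 + 4
17 = 4×4 + 1
4 = 4×1 + 0
Since gcd(7342, 15031) = 1, back-substitute to write 1 as a combination:
1 = 17 − 4·4
1 = −4·55 + 13·17
1 = 13·347 − 82·55
1 = −82·7342 + 1735·347
1 = 1735·15031 − 3552·7342
So 7342·(-3552) ≡ 1 (mod 15031), and -3552 ≡ 11479 (mod 15031).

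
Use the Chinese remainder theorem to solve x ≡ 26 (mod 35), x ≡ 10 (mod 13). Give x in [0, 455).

Write x = 26 + 35·k. Then 35·k ≡ 10 − 26 ≡ 10 (mod 13).
Need 35⁻¹ mod 13. Extended Euclid on (13, 9):
13 = 1·9 + 4
9 = 2·4 + 1
4 = 4·1 + 0
Back-substitute:
1 = 9 − 2·4
1 = −2·13 + 3·9
35⁻¹ ≡ 3 (mod 13), so k ≡ 3·10 ≡ 4 (mod 13).
x = 26 + 35·4 = 166.

166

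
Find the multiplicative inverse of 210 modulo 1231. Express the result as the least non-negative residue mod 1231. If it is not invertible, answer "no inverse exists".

170

Extended Euclidean algorithm:
1231 = 5×210 + 181
210 = 1×181 + 29
181 = 6×29 + 7
29 = 4×7 + 1
7 = 7×1 + 0
gcd = 1, so the inverse exists. Back-substitute:
1 = 29 − 4·7
1 = −4·181 + 25·29
1 = 25·210 − 29·181
1 = −29·1231 + 170·210
So 210·170 ≡ 1 (mod 1231).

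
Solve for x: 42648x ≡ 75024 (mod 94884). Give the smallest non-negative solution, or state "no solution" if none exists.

113

First find gcd(42648, 94884):
94884 = 2·42648 + 9588
42648 = 4·9588 + 4296
9588 = 2·4296 + 996
4296 = 4·996 + 312
996 = 3·312 + 60
312 = 5·60 + 12
60 = 5·12 + 0
gcd = 12 and 12 | 75024, so solutions exist. Divide through by 12: 3554x ≡ 6252 (mod 7907).
Now find 3554⁻¹ mod 7907:
7907 = 2·3554 + 799
3554 = 4·799 + 358
799 = 2·358 + 83
358 = 4·83 + 26
83 = 3·26 + 5
26 = 5·5 + 1
5 = 5·1 + 0
Back-substitute:
1 = 26 − 5·5
1 = −5·83 + 16·26
1 = 16·358 − 69·83
1 = −69·799 + 154·358
1 = 154·3554 − 685·799
1 = −685·7907 + 1524·3554
So 3554⁻¹ ≡ 1524 (mod 7907).
Then x ≡ 1524·6252 ≡ 113 (mod 7907); the smallest non-negative solution is x = 113.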